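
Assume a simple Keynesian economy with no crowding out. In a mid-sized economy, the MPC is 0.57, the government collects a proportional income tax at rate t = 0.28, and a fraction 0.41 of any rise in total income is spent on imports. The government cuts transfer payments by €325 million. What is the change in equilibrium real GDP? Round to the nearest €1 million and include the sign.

The transfer change shifts disposable income by −€325 million, so first-round consumption changes by c·ΔTR = 0.57 × (−€325 million) = −€185.25 million.
Expenditure multiplier = 1/(1 − c(1−t) + m) = 1/(1 − 0.57×0.72 + 0.41) = 1/0.9996 ≈ 1.
The transfer multiplier is c × k ≈ 0.57, so ΔY = k × (c·ΔTR) = (−€185.25 million) / 0.9996 ≈ −€185 million.

−€185 million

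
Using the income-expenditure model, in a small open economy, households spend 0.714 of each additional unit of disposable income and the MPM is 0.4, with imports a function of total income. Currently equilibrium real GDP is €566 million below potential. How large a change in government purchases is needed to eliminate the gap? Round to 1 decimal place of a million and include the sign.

Spending multiplier = 1/(1 − c + m) = 1/(1 − 0.714 + 0.4) = 1/0.686 ≈ 1.458.
Need ΔY = +€566 million, so ΔG = ΔY/k = (+€566 million) × 0.686 ≈ +€388.3 million.
The government should increase government purchases by €388.3 million.

+€388.3 million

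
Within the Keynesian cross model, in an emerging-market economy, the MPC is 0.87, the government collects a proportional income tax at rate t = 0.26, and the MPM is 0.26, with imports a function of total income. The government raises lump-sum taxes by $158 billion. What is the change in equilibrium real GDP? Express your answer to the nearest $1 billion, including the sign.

A lump-sum tax change of +$158 billion shifts disposable income by −$158 billion; first-round consumption changes by −c × ΔT = −0.87 × (+$158 billion) = −$137.46 billion.
Expenditure multiplier = 1/(1 − c(1−t) + m) = 1/(1 − 0.87×0.74 + 0.26) = 1/0.6162 ≈ 1.623.
The tax multiplier is −c × k ≈ −1.412, so ΔY = k × (−c·ΔT) = (−$137.46 billion) / 0.6162 ≈ −$223 billion.

−$223 billion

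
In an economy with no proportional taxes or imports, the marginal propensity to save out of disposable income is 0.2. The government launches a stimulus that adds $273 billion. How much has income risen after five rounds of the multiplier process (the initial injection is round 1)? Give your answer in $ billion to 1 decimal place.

$917.7 billion

MPC = 1 − MPS = 1 − 0.2 = 0.8.
Round 1 adds ΔG = $273 billion; each later round is MPC = 0.8 times the previous.
After 5 rounds: 273 + 218.4 + 174.72 + 139.776 + 111.8208 = ΔG·(1 − c^5)/(1 − c) = 273 × (1 − 0.32768)/0.2 ≈ $917.7 billion.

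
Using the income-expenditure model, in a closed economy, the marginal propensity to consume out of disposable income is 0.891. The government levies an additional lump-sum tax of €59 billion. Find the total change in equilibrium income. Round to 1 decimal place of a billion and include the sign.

A lump-sum tax change of +€59 billion shifts disposable income by −€59 billion; first-round consumption changes by −c × ΔT = −0.891 × (+€59 billion) = −€52.569 billion.
Expenditure multiplier = 1/(1 − MPC) = 1/(1 − 0.891) = 1/0.109 ≈ 9.174.
The tax multiplier is −c × k ≈ −8.174, so ΔY = k × (−c·ΔT) = (−€52.569 billion) / 0.109 ≈ −€482.3 billion.

−€482.3 billion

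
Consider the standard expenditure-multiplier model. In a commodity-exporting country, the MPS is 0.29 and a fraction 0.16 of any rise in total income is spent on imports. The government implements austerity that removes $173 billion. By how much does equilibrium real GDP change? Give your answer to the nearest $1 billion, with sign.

−$384 billion

MPC = 1 − MPS = 1 − 0.29 = 0.71.
Expenditure multiplier = 1/(1 − c + m) = 1/(1 − 0.71 + 0.16) = 1/0.45 ≈ 2.222.
ΔY = k × ΔG = (−$173 billion) / 0.45 ≈ −$384 billion.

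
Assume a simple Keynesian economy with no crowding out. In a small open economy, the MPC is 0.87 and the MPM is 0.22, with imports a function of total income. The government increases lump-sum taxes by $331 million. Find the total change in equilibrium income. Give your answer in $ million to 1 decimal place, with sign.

A lump-sum tax change of +$331 million shifts disposable income by −$331 million; first-round consumption changes by −c × ΔT = −0.87 × (+$331 million) = −$287.97 million.
Expenditure multiplier = 1/(1 − c + m) = 1/(1 − 0.87 + 0.22) = 1/0.35 ≈ 2.857.
The tax multiplier is −c × k ≈ −2.486, so ΔY = k × (−c·ΔT) = (−$287.97 million) / 0.35 ≈ −$822.8 million.

−$822.8 million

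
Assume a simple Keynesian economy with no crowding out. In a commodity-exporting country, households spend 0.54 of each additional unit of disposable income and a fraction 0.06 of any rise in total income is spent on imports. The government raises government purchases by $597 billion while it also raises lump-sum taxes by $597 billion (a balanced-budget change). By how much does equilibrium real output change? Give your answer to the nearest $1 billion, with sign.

Expenditure multiplier = 1/(1 − c + m) = 1/(1 − 0.54 + 0.06) = 1/0.52 ≈ 1.923.
ΔG contributes k·ΔG = (+$597 billion) / 0.52 ≈ +$1,148.1 billion.
ΔT of +$597 billion changes first-round spending by −c·ΔT = −$322.38 billion, contributing k·(−c·ΔT) = (−$322.38 billion) / 0.52 ≈ −$620 billion.
Net ΔY = k(ΔG − c·ΔT) = (+$274.62 billion) / 0.52 ≈ +$528 billion.

+$528 billion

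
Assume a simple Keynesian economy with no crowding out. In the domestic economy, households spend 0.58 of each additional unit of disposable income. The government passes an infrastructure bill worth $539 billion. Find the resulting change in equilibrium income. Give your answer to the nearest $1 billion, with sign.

+$1,283 billion

Government-spending multiplier = 1/(1 − MPC) = 1/(1 − 0.58) = 1/0.42 ≈ 2.381.
ΔY = k × ΔG = (+$539 billion) / 0.42 ≈ +$1,283 billion.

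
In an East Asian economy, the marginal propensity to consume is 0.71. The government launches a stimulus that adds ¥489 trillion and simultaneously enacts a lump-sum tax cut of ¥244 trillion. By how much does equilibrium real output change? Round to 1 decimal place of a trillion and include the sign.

Expenditure multiplier = 1/(1 − MPC) = 1/(1 − 0.71) = 1/0.29 ≈ 3.448.
ΔG contributes k·ΔG = (+¥489 trillion) / 0.29 ≈ +¥1,686.2 trillion.
ΔT of −¥244 trillion changes first-round spending by −c·ΔT = +¥173.24 trillion, contributing k·(−c·ΔT) = (+¥173.24 trillion) / 0.29 ≈ +¥597.4 trillion.
Net ΔY = k(ΔG − c·ΔT) = (+¥662.24 trillion) / 0.29 ≈ +¥2,283.6 trillion.

+¥2,283.6 trillion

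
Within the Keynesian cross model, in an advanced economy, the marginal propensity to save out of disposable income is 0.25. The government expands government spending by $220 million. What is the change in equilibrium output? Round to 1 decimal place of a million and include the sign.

+$880.0 million

MPC = 1 − MPS = 1 − 0.25 = 0.75.
Government-spending multiplier = 1/(1 − MPC) = 1/(1 − 0.75) = 1/0.25 = 4.
ΔY = k × ΔG = (+$220 million) / 0.25 = +$880 million.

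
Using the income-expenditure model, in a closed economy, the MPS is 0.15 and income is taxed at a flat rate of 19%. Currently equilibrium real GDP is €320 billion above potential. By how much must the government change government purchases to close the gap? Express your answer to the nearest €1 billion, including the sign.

−€100 billion

MPC = 1 − MPS = 1 − 0.15 = 0.85.
Spending multiplier = 1/(1 − c(1−t)) = 1/(1 − 0.85×0.81) = 1/0.3115 ≈ 3.21.
Need ΔY = −€320 billion, so ΔG = ΔY/k = (−€320 billion) × 0.3115 ≈ −€100 billion.
The government should cut government purchases by €100 billion.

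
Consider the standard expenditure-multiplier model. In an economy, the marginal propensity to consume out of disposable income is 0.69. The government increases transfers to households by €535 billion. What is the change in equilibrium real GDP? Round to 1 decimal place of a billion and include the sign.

+€1,190.8 billion

The transfer change shifts disposable income by +€535 billion, so first-round consumption changes by c·ΔTR = 0.69 × (+€535 billion) = +€369.15 billion.
Expenditure multiplier = 1/(1 − MPC) = 1/(1 − 0.69) = 1/0.31 ≈ 3.226.
The transfer multiplier is c × k ≈ 2.226, so ΔY = k × (c·ΔTR) = (+€369.15 billion) / 0.31 ≈ +€1,190.8 billion.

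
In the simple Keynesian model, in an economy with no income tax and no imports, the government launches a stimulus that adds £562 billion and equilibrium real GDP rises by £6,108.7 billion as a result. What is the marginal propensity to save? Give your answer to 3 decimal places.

Implied spending multiplier k = ΔY/ΔG = 6,108.7/562 ≈ 10.8696.
Since k = 1/(1 − MPC), MPC = 1 − 1/k = 1 − ΔG/ΔY = 1 − 562/6,108.7 ≈ 0.908.
MPS = 1 − MPC = 0.092.

0.092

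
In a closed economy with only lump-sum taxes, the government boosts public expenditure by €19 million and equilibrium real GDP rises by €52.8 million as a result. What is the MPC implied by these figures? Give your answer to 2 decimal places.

Implied spending multiplier k = ΔY/ΔG = 52.8/19 ≈ 2.7789.
Since k = 1/(1 − MPC), MPC = 1 − 1/k = 1 − ΔG/ΔY = 1 − 19/52.8 ≈ 0.64.

0.64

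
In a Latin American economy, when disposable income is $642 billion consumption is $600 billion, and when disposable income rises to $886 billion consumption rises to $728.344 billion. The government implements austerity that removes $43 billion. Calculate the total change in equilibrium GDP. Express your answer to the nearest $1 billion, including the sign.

MPC = ΔC/ΔYd = (728.344 − 600)/(886 − 642) = 128.344/244 = 0.526.
Spending multiplier = 1/(1 − MPC) = 1/(1 − 0.526) = 1/0.474 ≈ 2.11.
ΔY = k × ΔG = (−$43 billion) / 0.474 ≈ −$91 billion.

−$91 billion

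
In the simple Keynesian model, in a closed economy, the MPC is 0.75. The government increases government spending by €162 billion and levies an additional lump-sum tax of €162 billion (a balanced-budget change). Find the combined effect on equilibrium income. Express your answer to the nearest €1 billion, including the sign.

+€162 billion

Expenditure multiplier = 1/(1 − MPC) = 1/(1 − 0.75) = 1/0.25 = 4.
ΔG contributes k·ΔG = (+€162 billion) / 0.25 = +€648 billion.
ΔT of +€162 billion changes first-round spending by −c·ΔT = −€121.5 billion, contributing k·(−c·ΔT) = (−€121.5 billion) / 0.25 = −€486 billion.
With ΔG = ΔT and no other leakages, the balanced-budget multiplier is 1, so ΔY = ΔG = +€162 billion.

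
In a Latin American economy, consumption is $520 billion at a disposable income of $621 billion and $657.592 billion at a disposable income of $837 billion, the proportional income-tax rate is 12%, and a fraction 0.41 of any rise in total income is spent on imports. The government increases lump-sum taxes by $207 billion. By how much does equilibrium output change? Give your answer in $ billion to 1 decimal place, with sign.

MPC = ΔC/ΔYd = (657.592 − 520)/(837 − 621) = 137.592/216 = 0.637.
A lump-sum tax change of +$207 billion shifts disposable income by −$207 billion; first-round consumption changes by −c × ΔT = −0.637 × (+$207 billion) = −$131.859 billion.
Expenditure multiplier = 1/(1 − c(1−t) + m) = 1/(1 − 0.637×0.88 + 0.41) = 1/0.84944 ≈ 1.177.
The tax multiplier is −c × k ≈ −0.75, so ΔY = k × (−c·ΔT) = (−$131.859 billion) / 0.84944 ≈ −$155.2 billion.

−$155.2 billion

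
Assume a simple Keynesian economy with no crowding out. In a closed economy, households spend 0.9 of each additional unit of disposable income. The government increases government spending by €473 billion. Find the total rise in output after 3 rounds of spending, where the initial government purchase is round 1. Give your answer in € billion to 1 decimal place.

€1,281.8 billion

Round 1 adds ΔG = €473 billion; each later round is MPC = 0.9 times the previous.
After 3 rounds: 473 + 425.7 + 383.13 = ΔG·(1 − c^3)/(1 − c) = 473 × (1 − 0.729)/0.1 ≈ €1,281.8 billion.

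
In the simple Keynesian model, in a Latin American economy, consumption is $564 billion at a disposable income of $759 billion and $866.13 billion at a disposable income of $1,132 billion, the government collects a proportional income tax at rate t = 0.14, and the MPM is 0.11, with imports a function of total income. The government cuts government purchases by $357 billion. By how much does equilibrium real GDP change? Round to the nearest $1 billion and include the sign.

MPC = ΔC/ΔYd = (866.13 − 564)/(1,132 − 759) = 302.13/373 = 0.81.
Government-spending multiplier = 1/(1 − c(1−t) + m) = 1/(1 − 0.81×0.86 + 0.11) = 1/0.4134 ≈ 2.419.
ΔY = k × ΔG = (−$357 billion) / 0.4134 ≈ −$864 billion.

−$864 billion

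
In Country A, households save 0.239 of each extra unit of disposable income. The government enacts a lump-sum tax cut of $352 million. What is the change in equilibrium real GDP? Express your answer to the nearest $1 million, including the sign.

+$1,121 million

MPC = 1 − MPS = 1 − 0.239 = 0.761.
A lump-sum tax change of −$352 million shifts disposable income by +$352 million; first-round consumption changes by −c × ΔT = −0.761 × (−$352 million) = +$267.872 million.
Expenditure multiplier = 1/(1 − MPC) = 1/(1 − 0.761) = 1/0.239 ≈ 4.184.
The tax multiplier is −c × k ≈ −3.184, so ΔY = k × (−c·ΔT) = (+$267.872 million) / 0.239 ≈ +$1,121 million.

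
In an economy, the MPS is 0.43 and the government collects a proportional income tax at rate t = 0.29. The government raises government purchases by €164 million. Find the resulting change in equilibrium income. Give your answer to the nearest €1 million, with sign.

+€275 million

MPC = 1 − MPS = 1 − 0.43 = 0.57.
Government-spending multiplier = 1/(1 − c(1−t)) = 1/(1 − 0.57×0.71) = 1/0.5953 ≈ 1.68.
ΔY = k × ΔG = (+€164 million) / 0.5953 ≈ +€275 million.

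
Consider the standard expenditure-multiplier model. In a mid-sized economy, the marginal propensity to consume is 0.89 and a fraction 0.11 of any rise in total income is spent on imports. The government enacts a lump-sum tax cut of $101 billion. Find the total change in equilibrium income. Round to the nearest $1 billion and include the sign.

+$409 billion

A lump-sum tax change of −$101 billion shifts disposable income by +$101 billion; first-round consumption changes by −c × ΔT = −0.89 × (−$101 billion) = +$89.89 billion.
Expenditure multiplier = 1/(1 − c + m) = 1/(1 − 0.89 + 0.11) = 1/0.22 ≈ 4.545.
The tax multiplier is −c × k ≈ −4.045, so ΔY = k × (−c·ΔT) = (+$89.89 billion) / 0.22 ≈ +$409 billion.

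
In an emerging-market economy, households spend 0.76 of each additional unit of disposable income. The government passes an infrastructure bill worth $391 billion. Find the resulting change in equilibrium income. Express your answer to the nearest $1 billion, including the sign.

+$1,629 billion

Expenditure multiplier = 1/(1 − MPC) = 1/(1 − 0.76) = 1/0.24 ≈ 4.167.
ΔY = k × ΔG = (+$391 billion) / 0.24 ≈ +$1,629 billion.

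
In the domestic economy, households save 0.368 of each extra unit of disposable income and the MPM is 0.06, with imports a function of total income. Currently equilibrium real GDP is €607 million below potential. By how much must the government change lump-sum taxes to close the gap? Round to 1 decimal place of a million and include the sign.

MPC = 1 − MPS = 1 − 0.368 = 0.632.
Spending multiplier = 1/(1 − c + m) = 1/(1 − 0.632 + 0.06) = 1/0.428 ≈ 2.336.
Tax multiplier = −c·k = −0.632/0.428 ≈ −1.477. Need ΔY = +€607 million, so ΔT = ΔY/(−c·k) = −(+€607 million) × 0.428 / 0.632 ≈ −€411.1 million.
The government should cut lump-sum taxes by €411.1 million.

−€411.1 million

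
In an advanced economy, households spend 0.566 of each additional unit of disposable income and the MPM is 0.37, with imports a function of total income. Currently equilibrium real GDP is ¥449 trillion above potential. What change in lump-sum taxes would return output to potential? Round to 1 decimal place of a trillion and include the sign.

Spending multiplier = 1/(1 − c + m) = 1/(1 − 0.566 + 0.37) = 1/0.804 ≈ 1.244.
Tax multiplier = −c·k = −0.566/0.804 ≈ −0.704. Need ΔY = −¥449 trillion, so ΔT = ΔY/(−c·k) = −(−¥449 trillion) × 0.804 / 0.566 ≈ +¥637.8 trillion.
The government should raise lump-sum taxes by ¥637.8 trillion.

+¥637.8 trillion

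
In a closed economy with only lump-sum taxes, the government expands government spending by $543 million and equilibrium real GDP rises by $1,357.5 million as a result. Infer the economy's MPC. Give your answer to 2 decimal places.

0.60

Implied spending multiplier k = ΔY/ΔG = 1,357.5/543 = 2.5.
Since k = 1/(1 − MPC), MPC = 1 − 1/k = 1 − ΔG/ΔY = 1 − 543/1,357.5 = 0.60.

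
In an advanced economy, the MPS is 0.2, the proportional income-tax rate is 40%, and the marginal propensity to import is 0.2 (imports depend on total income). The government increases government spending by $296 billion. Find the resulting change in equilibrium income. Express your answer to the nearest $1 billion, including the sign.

+$411 billion

MPC = 1 − MPS = 1 − 0.2 = 0.8.
Government-spending multiplier = 1/(1 − c(1−t) + m) = 1/(1 − 0.8×0.6 + 0.2) = 1/0.72 ≈ 1.389.
ΔY = k × ΔG = (+$296 billion) / 0.72 ≈ +$411 billion.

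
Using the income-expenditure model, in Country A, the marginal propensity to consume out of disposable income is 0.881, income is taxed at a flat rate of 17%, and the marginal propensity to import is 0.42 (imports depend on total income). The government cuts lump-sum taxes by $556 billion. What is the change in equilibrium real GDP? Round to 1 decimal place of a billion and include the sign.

+$711.2 billion

A lump-sum tax change of −$556 billion shifts disposable income by +$556 billion; first-round consumption changes by −c × ΔT = −0.881 × (−$556 billion) = +$489.836 billion.
Expenditure multiplier = 1/(1 − c(1−t) + m) = 1/(1 − 0.881×0.83 + 0.42) = 1/0.68877 ≈ 1.452.
The tax multiplier is −c × k ≈ −1.279, so ΔY = k × (−c·ΔT) = (+$489.836 billion) / 0.68877 ≈ +$711.2 billion.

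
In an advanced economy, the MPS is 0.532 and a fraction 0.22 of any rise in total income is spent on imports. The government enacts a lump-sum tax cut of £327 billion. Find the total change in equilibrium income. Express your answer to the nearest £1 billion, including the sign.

MPC = 1 − MPS = 1 − 0.532 = 0.468.
A lump-sum tax change of −£327 billion shifts disposable income by +£327 billion; first-round consumption changes by −c × ΔT = −0.468 × (−£327 billion) = +£153.036 billion.
Expenditure multiplier = 1/(1 − c + m) = 1/(1 − 0.468 + 0.22) = 1/0.752 ≈ 1.33.
The tax multiplier is −c × k ≈ −0.622, so ΔY = k × (−c·ΔT) = (+£153.036 billion) / 0.752 ≈ +£204 billion.

+£204 billion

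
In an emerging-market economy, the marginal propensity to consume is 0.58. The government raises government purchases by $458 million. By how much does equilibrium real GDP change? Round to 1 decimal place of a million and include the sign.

Government-spending multiplier = 1/(1 − MPC) = 1/(1 − 0.58) = 1/0.42 ≈ 2.381.
ΔY = k × ΔG = (+$458 million) / 0.42 ≈ +$1,090.5 million.

+$1,090.5 million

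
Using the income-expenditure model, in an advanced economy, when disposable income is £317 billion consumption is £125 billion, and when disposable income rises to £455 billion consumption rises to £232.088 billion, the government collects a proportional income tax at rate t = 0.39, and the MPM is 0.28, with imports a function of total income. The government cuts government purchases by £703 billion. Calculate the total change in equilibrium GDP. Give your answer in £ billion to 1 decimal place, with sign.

−£871.5 billion

MPC = ΔC/ΔYd = (232.088 − 125)/(455 − 317) = 107.088/138 = 0.776.
Spending multiplier = 1/(1 − c(1−t) + m) = 1/(1 − 0.776×0.61 + 0.28) = 1/0.80664 ≈ 1.24.
ΔY = k × ΔG = (−£703 billion) / 0.80664 ≈ −£871.5 billion.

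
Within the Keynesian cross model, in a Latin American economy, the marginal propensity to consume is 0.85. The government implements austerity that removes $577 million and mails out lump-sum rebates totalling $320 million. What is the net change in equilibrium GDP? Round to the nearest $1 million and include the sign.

−$2,033 million

Expenditure multiplier = 1/(1 − MPC) = 1/(1 − 0.85) = 1/0.15 ≈ 6.667.
ΔG contributes k·ΔG = (−$577 million) / 0.15 ≈ −$3,846.7 million.
ΔT of −$320 million changes first-round spending by −c·ΔT = +$272 million, contributing k·(−c·ΔT) = (+$272 million) / 0.15 ≈ +$1,813.3 million.
Net ΔY = k(ΔG − c·ΔT) = (−$305 million) / 0.15 ≈ −$2,033 million.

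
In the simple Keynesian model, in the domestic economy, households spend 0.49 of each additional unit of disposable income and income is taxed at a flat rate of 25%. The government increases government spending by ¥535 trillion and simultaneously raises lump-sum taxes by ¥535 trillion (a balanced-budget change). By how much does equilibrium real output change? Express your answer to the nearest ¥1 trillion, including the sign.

+¥431 trillion

Expenditure multiplier = 1/(1 − c(1−t)) = 1/(1 − 0.49×0.75) = 1/0.6325 ≈ 1.581.
ΔG contributes k·ΔG = (+¥535 trillion) / 0.6325 ≈ +¥845.8 trillion.
ΔT of +¥535 trillion changes first-round spending by −c·ΔT = −¥262.15 trillion, contributing k·(−c·ΔT) = (−¥262.15 trillion) / 0.6325 ≈ −¥414.5 trillion.
Net ΔY = k(ΔG − c·ΔT) = (+¥272.85 trillion) / 0.6325 ≈ +¥431 trillion.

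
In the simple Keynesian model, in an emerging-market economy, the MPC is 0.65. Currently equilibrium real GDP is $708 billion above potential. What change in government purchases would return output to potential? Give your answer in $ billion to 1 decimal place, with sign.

−$247.8 billion

Spending multiplier = 1/(1 − MPC) = 1/(1 − 0.65) = 1/0.35 ≈ 2.857.
Need ΔY = −$708 billion, so ΔG = ΔY/k = (−$708 billion) × 0.35 = −$247.8 billion.
The government should cut government purchases by $247.8 billion.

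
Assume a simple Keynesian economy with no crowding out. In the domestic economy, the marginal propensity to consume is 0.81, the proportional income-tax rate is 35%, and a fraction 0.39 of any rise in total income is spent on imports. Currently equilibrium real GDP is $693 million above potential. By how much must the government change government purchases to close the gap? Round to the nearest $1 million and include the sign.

Spending multiplier = 1/(1 − c(1−t) + m) = 1/(1 − 0.81×0.65 + 0.39) = 1/0.8635 ≈ 1.158.
Need ΔY = −$693 million, so ΔG = ΔY/k = (−$693 million) × 0.8635 ≈ −$598 million.
The government should cut government purchases by $598 million.

−$598 million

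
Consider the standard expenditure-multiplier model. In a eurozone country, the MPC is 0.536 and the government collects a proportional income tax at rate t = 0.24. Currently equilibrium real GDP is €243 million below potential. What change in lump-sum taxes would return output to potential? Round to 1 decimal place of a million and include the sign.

−€268.7 million

Spending multiplier = 1/(1 − c(1−t)) = 1/(1 − 0.536×0.76) = 1/0.59264 ≈ 1.687.
Tax multiplier = −c·k = −0.536/0.59264 ≈ −0.904. Need ΔY = +€243 million, so ΔT = ΔY/(−c·k) = −(+€243 million) × 0.59264 / 0.536 ≈ −€268.7 million.
The government should cut lump-sum taxes by €268.7 million.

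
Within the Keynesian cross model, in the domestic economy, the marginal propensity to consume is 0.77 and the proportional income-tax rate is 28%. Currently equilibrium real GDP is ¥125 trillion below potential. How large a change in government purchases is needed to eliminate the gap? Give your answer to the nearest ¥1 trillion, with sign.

+¥56 trillion

Spending multiplier = 1/(1 − c(1−t)) = 1/(1 − 0.77×0.72) = 1/0.4456 ≈ 2.244.
Need ΔY = +¥125 trillion, so ΔG = ΔY/k = (+¥125 trillion) × 0.4456 ≈ +¥56 trillion.
The government should increase government purchases by ¥56 trillion.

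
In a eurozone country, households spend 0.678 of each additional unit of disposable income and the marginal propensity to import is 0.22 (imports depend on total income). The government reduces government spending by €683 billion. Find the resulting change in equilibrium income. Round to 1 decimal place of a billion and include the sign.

Government-spending multiplier = 1/(1 − c + m) = 1/(1 − 0.678 + 0.22) = 1/0.542 ≈ 1.845.
ΔY = k × ΔG = (−€683 billion) / 0.542 ≈ −€1,260.1 billion.

−€1,260.1 billion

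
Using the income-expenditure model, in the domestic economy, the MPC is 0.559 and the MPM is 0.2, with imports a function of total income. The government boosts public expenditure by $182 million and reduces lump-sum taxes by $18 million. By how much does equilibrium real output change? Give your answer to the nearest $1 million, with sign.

+$300 million

Expenditure multiplier = 1/(1 − c + m) = 1/(1 − 0.559 + 0.2) = 1/0.641 ≈ 1.56.
ΔG contributes k·ΔG = (+$182 million) / 0.641 ≈ +$283.9 million.
ΔT of −$18 million changes first-round spending by −c·ΔT = +$10.062 million, contributing k·(−c·ΔT) = (+$10.062 million) / 0.641 ≈ +$15.7 million.
Net ΔY = k(ΔG − c·ΔT) = (+$192.062 million) / 0.641 ≈ +$300 million.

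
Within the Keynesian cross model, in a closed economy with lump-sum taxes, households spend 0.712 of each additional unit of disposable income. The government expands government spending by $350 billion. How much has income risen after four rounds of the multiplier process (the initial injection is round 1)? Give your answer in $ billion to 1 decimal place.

$903.0 billion

Round 1 adds ΔG = $350 billion; each later round is MPC = 0.712 times the previous.
After 4 rounds: 350 + 249.2 + 177.4304 + 126.3304448 = ΔG·(1 − c^4)/(1 − c) = 350 × (1 − 0.256992219136)/0.288 ≈ $903 billion.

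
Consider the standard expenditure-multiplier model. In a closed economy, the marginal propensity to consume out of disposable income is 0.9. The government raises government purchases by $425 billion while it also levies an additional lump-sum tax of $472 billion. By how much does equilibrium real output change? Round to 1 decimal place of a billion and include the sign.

Expenditure multiplier = 1/(1 − MPC) = 1/(1 − 0.9) = 1/0.1 = 10.
ΔG contributes k·ΔG = (+$425 billion) / 0.1 = +$4,250 billion.
ΔT of +$472 billion changes first-round spending by −c·ΔT = −$424.8 billion, contributing k·(−c·ΔT) = (−$424.8 billion) / 0.1 = −$4,248 billion.
Net ΔY = k(ΔG − c·ΔT) = (+$0.2 billion) / 0.1 = +$2 billion.

+$2.0 billion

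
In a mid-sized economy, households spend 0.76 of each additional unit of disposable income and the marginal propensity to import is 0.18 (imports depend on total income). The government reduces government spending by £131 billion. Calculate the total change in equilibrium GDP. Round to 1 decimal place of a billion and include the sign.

−£311.9 billion

Government-spending multiplier = 1/(1 − c + m) = 1/(1 − 0.76 + 0.18) = 1/0.42 ≈ 2.381.
ΔY = k × ΔG = (−£131 billion) / 0.42 ≈ −£311.9 billion.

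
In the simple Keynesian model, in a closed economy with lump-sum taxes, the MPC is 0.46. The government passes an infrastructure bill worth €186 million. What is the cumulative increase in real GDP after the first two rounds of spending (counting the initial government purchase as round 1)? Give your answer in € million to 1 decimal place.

€271.6 million

Round 1 adds ΔG = €186 million; each later round is MPC = 0.46 times the previous.
After 2 rounds: 186 + 85.56 = ΔG·(1 − c^2)/(1 − c) = 186 × (1 − 0.2116)/0.54 ≈ €271.6 million.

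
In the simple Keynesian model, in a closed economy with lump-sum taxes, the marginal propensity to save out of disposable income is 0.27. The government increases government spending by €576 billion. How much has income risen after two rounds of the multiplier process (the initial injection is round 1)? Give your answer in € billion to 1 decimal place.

MPC = 1 − MPS = 1 − 0.27 = 0.73.
Round 1 adds ΔG = €576 billion; each later round is MPC = 0.73 times the previous.
After 2 rounds: 576 + 420.48 = ΔG·(1 − c^2)/(1 − c) = 576 × (1 − 0.5329)/0.27 ≈ €996.5 billion.

€996.5 billion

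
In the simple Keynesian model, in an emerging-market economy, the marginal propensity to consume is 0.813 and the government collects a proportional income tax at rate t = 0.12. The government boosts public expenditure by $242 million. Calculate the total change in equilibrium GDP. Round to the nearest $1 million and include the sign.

+$850 million

Spending multiplier = 1/(1 − c(1−t)) = 1/(1 − 0.813×0.88) = 1/0.28456 ≈ 3.514.
ΔY = k × ΔG = (+$242 million) / 0.28456 ≈ +$850 million.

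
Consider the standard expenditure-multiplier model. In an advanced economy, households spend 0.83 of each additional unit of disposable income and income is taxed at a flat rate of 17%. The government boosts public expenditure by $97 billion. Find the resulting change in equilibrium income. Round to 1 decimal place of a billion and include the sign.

Expenditure multiplier = 1/(1 − c(1−t)) = 1/(1 − 0.83×0.83) = 1/0.3111 ≈ 3.214.
ΔY = k × ΔG = (+$97 billion) / 0.3111 ≈ +$311.8 billion.

+$311.8 billion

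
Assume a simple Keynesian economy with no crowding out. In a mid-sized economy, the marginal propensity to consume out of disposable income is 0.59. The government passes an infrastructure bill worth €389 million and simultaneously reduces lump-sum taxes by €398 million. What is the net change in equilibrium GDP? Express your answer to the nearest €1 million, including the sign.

Expenditure multiplier = 1/(1 − MPC) = 1/(1 − 0.59) = 1/0.41 ≈ 2.439.
ΔG contributes k·ΔG = (+€389 million) / 0.41 ≈ +€948.8 million.
ΔT of −€398 million changes first-round spending by −c·ΔT = +€234.82 million, contributing k·(−c·ΔT) = (+€234.82 million) / 0.41 ≈ +€572.7 million.
Net ΔY = k(ΔG − c·ΔT) = (+€623.82 million) / 0.41 ≈ +€1,522 million.

+€1,522 million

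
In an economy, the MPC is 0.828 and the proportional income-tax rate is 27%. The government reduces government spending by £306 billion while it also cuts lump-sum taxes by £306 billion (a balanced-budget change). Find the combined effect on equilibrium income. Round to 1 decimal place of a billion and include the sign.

Expenditure multiplier = 1/(1 − c(1−t)) = 1/(1 − 0.828×0.73) = 1/0.39556 ≈ 2.528.
ΔG contributes k·ΔG = (−£306 billion) / 0.39556 ≈ −£773.6 billion.
ΔT of −£306 billion changes first-round spending by −c·ΔT = +£253.368 billion, contributing k·(−c·ΔT) = (+£253.368 billion) / 0.39556 ≈ +£640.5 billion.
Net ΔY = k(ΔG − c·ΔT) = (−£52.632 billion) / 0.39556 ≈ −£133.1 billion.

−£133.1 billion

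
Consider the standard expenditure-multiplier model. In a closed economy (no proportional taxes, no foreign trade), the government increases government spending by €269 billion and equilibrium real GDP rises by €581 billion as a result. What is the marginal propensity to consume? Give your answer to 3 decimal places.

0.537

Implied spending multiplier k = ΔY/ΔG = 581/269 ≈ 2.1599.
Since k = 1/(1 − MPC), MPC = 1 − 1/k = 1 − ΔG/ΔY = 1 − 269/581 ≈ 0.537.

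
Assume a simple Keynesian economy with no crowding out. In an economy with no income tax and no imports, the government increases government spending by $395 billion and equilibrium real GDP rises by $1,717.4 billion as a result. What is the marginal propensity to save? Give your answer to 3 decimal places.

0.230

Implied spending multiplier k = ΔY/ΔG = 1,717.4/395 ≈ 4.3478.
Since k = 1/(1 − MPC), MPC = 1 − 1/k = 1 − ΔG/ΔY = 1 − 395/1,717.4 ≈ 0.770.
MPS = 1 − MPC = 0.230.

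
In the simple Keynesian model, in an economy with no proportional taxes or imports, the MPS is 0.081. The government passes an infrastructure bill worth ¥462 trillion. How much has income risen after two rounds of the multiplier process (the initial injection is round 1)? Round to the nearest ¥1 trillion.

MPC = 1 − MPS = 1 − 0.081 = 0.919.
Round 1 adds ΔG = ¥462 trillion; each later round is MPC = 0.919 times the previous.
After 2 rounds: 462 + 424.578 = ΔG·(1 − c^2)/(1 − c) = 462 × (1 − 0.844561)/0.081 ≈ ¥887 trillion.

¥887 trillion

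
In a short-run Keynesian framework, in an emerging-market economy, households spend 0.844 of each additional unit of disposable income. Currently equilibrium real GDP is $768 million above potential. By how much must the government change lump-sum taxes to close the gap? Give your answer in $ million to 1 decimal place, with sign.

Spending multiplier = 1/(1 − MPC) = 1/(1 − 0.844) = 1/0.156 ≈ 6.41.
Tax multiplier = −c·k = −0.844/0.156 ≈ −5.41. Need ΔY = −$768 million, so ΔT = ΔY/(−c·k) = −(−$768 million) × 0.156 / 0.844 ≈ +$142 million.
The government should raise lump-sum taxes by $142 million.

+$142.0 million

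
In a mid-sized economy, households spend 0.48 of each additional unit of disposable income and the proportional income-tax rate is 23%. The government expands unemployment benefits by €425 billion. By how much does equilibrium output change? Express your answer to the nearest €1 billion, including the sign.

The transfer change shifts disposable income by +€425 billion, so first-round consumption changes by c·ΔTR = 0.48 × (+€425 billion) = +€204 billion.
Expenditure multiplier = 1/(1 − c(1−t)) = 1/(1 − 0.48×0.77) = 1/0.6304 ≈ 1.586.
The transfer multiplier is c × k ≈ 0.761, so ΔY = k × (c·ΔTR) = (+€204 billion) / 0.6304 ≈ +€324 billion.

+€324 billion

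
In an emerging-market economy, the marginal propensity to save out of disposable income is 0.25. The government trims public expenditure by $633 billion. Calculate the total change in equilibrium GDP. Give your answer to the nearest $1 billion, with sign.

MPC = 1 − MPS = 1 − 0.25 = 0.75.
Expenditure multiplier = 1/(1 − MPC) = 1/(1 − 0.75) = 1/0.25 = 4.
ΔY = k × ΔG = (−$633 billion) / 0.25 = −$2,532 billion.

−$2,532 billion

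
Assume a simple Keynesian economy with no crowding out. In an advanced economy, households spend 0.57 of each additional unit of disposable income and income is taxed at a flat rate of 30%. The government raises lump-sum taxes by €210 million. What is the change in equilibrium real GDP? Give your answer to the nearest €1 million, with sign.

−€199 million

A lump-sum tax change of +€210 million shifts disposable income by −€210 million; first-round consumption changes by −c × ΔT = −0.57 × (+€210 million) = −€119.7 million.
Expenditure multiplier = 1/(1 − c(1−t)) = 1/(1 − 0.57×0.7) = 1/0.601 ≈ 1.664.
The tax multiplier is −c × k ≈ −0.948, so ΔY = k × (−c·ΔT) = (−€119.7 million) / 0.601 ≈ −€199 million.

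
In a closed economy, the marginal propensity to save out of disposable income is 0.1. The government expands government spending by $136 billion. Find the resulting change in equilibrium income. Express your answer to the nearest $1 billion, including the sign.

+$1,360 billion

MPC = 1 − MPS = 1 − 0.1 = 0.9.
Spending multiplier = 1/(1 − MPC) = 1/(1 − 0.9) = 1/0.1 = 10.
ΔY = k × ΔG = (+$136 billion) / 0.1 = +$1,360 billion.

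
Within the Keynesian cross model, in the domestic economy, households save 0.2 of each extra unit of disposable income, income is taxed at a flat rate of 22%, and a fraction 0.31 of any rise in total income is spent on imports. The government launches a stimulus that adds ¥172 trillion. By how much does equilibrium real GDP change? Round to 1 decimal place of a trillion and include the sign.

+¥250.7 trillion

MPC = 1 − MPS = 1 − 0.2 = 0.8.
Expenditure multiplier = 1/(1 − c(1−t) + m) = 1/(1 − 0.8×0.78 + 0.31) = 1/0.686 ≈ 1.458.
ΔY = k × ΔG = (+¥172 trillion) / 0.686 ≈ +¥250.7 trillion.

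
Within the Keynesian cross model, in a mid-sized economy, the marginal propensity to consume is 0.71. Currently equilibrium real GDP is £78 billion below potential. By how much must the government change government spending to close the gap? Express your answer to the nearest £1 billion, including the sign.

+£23 billion

Spending multiplier = 1/(1 − MPC) = 1/(1 − 0.71) = 1/0.29 ≈ 3.448.
Need ΔY = +£78 billion, so ΔG = ΔY/k = (+£78 billion) × 0.29 ≈ +£23 billion.
The government should increase government spending by £23 billion.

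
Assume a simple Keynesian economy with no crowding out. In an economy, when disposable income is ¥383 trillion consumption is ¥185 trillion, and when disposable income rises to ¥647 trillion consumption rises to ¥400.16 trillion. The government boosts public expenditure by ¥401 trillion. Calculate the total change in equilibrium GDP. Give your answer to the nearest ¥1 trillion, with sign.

MPC = ΔC/ΔYd = (400.16 − 185)/(647 − 383) = 215.16/264 = 0.815.
Spending multiplier = 1/(1 − MPC) = 1/(1 − 0.815) = 1/0.185 ≈ 5.405.
ΔY = k × ΔG = (+¥401 trillion) / 0.185 ≈ +¥2,168 trillion.

+¥2,168 trillion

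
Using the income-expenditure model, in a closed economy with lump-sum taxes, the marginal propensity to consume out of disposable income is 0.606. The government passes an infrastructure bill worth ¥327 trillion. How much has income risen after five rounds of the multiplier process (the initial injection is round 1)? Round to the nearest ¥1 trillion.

¥762 trillion

Round 1 adds ΔG = ¥327 trillion; each later round is MPC = 0.606 times the previous.
After 5 rounds: 327 + 198.162 + 120.086172 + 72.772220232 + 44.099965460592 = ΔG·(1 − c^5)/(1 − c) = 327 × (1 − 0.081726541495776)/0.394 ≈ ¥762 trillion.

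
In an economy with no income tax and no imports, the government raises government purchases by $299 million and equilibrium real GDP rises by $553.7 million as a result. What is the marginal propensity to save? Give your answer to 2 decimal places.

Implied spending multiplier k = ΔY/ΔG = 553.7/299 ≈ 1.8518.
Since k = 1/(1 − MPC), MPC = 1 − 1/k = 1 − ΔG/ΔY = 1 − 299/553.7 ≈ 0.46.
MPS = 1 − MPC = 0.54.

0.54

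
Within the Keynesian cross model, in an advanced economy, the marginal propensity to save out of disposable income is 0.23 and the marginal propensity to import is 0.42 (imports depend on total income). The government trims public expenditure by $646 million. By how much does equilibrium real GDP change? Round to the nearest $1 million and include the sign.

−$994 million

MPC = 1 − MPS = 1 − 0.23 = 0.77.
Spending multiplier = 1/(1 − c + m) = 1/(1 − 0.77 + 0.42) = 1/0.65 ≈ 1.538.
ΔY = k × ΔG = (−$646 million) / 0.65 ≈ −$994 million.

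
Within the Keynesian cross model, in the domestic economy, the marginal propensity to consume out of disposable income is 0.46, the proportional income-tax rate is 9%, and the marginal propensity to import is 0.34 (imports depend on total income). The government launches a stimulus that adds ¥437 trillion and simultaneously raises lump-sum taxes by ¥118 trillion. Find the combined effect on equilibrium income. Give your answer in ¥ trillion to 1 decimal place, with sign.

Expenditure multiplier = 1/(1 − c(1−t) + m) = 1/(1 − 0.46×0.91 + 0.34) = 1/0.9214 ≈ 1.085.
ΔG contributes k·ΔG = (+¥437 trillion) / 0.9214 ≈ +¥474.3 trillion.
ΔT of +¥118 trillion changes first-round spending by −c·ΔT = −¥54.28 trillion, contributing k·(−c·ΔT) = (−¥54.28 trillion) / 0.9214 ≈ −¥58.9 trillion.
Net ΔY = k(ΔG − c·ΔT) = (+¥382.72 trillion) / 0.9214 ≈ +¥415.4 trillion.

+¥415.4 trillion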